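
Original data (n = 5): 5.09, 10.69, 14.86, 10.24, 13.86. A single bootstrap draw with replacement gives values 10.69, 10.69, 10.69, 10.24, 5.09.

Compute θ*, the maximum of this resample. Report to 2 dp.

Maximum = 10.69

θ* = 10.69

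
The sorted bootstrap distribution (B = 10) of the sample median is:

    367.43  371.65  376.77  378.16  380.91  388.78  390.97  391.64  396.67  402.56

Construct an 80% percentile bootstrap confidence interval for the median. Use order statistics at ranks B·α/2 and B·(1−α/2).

(367.43, 396.67)

α = 0.20; lower rank = 10 × 0.100 = 1; upper rank = 10 × 0.900 = 9.
The 1st smallest replicate is 367.43; the 9th is 396.67.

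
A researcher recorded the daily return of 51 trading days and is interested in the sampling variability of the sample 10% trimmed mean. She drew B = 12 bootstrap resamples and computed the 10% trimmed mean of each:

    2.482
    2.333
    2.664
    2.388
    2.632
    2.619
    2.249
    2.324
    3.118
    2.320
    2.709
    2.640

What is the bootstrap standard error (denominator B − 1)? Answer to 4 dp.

Bootstrap SE is the standard deviation of the 12 replicate 10% trimmed means.
Mean of replicates: (2.482 + 2.333 + 2.664 + 2.388 + 2.632 + 2.619 + 2.249 + 2.324 + 3.118 + 2.320 + 2.709 + 2.640) / 12 = 30.47800 / 12 = 2.53983
Sum of squared deviations: (−0.05783)² + (−0.20683)² + (+0.12417)² + (−0.15183)² + (+0.09217)² + (+0.07917)² + (−0.29083)² + (−0.21583)² + (+0.57817)² + (−0.21983)² + (+0.16917)² + (+0.10017)² = 0.65178
Variance = 0.65178 / 11 = 0.05925
SE* = √0.05925

SE* = 0.2434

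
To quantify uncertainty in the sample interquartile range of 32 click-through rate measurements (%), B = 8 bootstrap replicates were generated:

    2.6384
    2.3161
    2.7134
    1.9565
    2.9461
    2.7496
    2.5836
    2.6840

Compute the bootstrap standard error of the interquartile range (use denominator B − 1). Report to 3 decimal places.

Bootstrap SE is the standard deviation of the 8 replicate interquartile ranges.
Mean of replicates: (2.6384 + 2.3161 + 2.7134 + 1.9565 + 2.9461 + 2.7496 + 2.5836 + 2.6840) / 8 = 20.58770 / 8 = 2.57346
Sum of squared deviations: (+0.06494)² + (−0.25736)² + (+0.13994)² + (−0.61696)² + (+0.37264)² + (+0.17614)² + (+0.01014)² + (+0.11054)² = 0.65288
Variance = 0.65288 / 7 = 0.09327
SE* = √0.09327

SE* = 0.305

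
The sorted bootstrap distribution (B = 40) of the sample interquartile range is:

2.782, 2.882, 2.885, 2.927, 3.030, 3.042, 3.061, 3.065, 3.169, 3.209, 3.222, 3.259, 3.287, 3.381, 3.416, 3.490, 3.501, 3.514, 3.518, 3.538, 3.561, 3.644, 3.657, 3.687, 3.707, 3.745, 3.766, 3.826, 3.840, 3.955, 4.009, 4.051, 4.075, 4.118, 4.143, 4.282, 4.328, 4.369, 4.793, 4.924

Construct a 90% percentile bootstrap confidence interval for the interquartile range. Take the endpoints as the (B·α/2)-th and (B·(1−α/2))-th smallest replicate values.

(2.882, 4.369)

α = 0.10; lower rank = 40 × 0.050 = 2; upper rank = 40 × 0.950 = 38.
The 2nd smallest replicate is 2.882; the 38th is 4.369.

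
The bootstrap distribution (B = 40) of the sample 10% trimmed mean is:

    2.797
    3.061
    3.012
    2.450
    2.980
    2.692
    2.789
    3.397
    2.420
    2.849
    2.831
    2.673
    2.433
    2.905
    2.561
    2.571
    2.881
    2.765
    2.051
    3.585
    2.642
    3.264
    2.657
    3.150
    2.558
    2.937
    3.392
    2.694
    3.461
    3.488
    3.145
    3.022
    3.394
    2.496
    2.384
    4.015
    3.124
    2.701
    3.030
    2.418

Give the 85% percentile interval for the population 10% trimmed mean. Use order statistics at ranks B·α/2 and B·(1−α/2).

Sorted replicates: 2.051, 2.384, 2.418, 2.420, 2.433, 2.450, 2.496, 2.558, 2.561, 2.571, 2.642, 2.657, 2.673, 2.692, 2.694, 2.701, 2.765, 2.789, 2.797, 2.831, 2.849, 2.881, 2.905, 2.937, 2.980, 3.012, 3.022, 3.030, 3.061, 3.124, 3.145, 3.150, 3.264, 3.392, 3.394, 3.397, 3.461, 3.488, 3.585, 4.015
α = 0.15; lower rank = 40 × 0.075 = 3; upper rank = 40 × 0.925 = 37.
The 3rd smallest replicate is 2.418; the 37th is 3.461.

(2.418, 3.461)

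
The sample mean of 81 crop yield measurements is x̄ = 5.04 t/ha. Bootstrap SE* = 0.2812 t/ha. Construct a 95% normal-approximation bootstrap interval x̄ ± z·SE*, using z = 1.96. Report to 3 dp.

Margin = 1.96 × 0.2812 = 0.5512
Interval: 5.04 ± 0.5512

(4.489, 5.591)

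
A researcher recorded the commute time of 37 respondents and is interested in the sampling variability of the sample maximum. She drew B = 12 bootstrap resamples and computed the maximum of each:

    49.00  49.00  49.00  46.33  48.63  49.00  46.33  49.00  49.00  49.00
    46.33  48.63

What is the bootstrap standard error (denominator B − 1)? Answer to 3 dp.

Bootstrap SE is the standard deviation of the 12 replicate maximums.
Mean of replicates: (49.00 + 49.00 + 49.00 + 46.33 + 48.63 + 49.00 + 46.33 + 49.00 + 49.00 + 49.00 + 46.33 + 48.63) / 12 = 579.2500 / 12 = 48.2708
Sum of squared deviations: (+0.7292)² + (+0.7292)² + (+0.7292)² + (−1.9408)² + (+0.3592)² + (+0.7292)² + (−1.9408)² + (+0.7292)² + (+0.7292)² + (+0.7292)² + (−1.9408)² + (+0.3592)² = 15.2803
Variance = 15.2803 / 11 = 1.3891
SE* = √1.3891

SE* = 1.179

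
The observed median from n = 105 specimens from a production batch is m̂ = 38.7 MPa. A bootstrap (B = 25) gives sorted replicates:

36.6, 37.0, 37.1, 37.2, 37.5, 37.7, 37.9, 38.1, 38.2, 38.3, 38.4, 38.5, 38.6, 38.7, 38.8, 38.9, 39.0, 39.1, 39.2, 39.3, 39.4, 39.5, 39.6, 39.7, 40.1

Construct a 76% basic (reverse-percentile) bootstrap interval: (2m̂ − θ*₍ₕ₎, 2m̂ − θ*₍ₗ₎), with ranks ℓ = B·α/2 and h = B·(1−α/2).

Percentile endpoints at ranks 3 and 22: θ*₍3₎ = 37.1, θ*₍22₎ = 39.5.
Basic interval reflects these around m̂:
  lower = 2 × 38.7 − 39.5 = 37.9
  upper = 2 × 38.7 − 37.1 = 40.3

(37.9, 40.3)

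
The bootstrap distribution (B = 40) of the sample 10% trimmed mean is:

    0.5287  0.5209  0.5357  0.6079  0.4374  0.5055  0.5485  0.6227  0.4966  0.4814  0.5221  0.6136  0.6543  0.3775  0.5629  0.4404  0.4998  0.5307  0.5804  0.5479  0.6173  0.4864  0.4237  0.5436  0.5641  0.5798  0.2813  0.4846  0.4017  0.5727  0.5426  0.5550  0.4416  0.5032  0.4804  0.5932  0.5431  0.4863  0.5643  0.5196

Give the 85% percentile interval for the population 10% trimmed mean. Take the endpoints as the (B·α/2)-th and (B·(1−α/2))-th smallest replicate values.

Sorted replicates: 0.2813, 0.3775, 0.4017, 0.4237, 0.4374, 0.4404, 0.4416, 0.4804, 0.4814, 0.4846, 0.4863, 0.4864, 0.4966, 0.4998, 0.5032, 0.5055, 0.5196, 0.5209, 0.5221, 0.5287, 0.5307, 0.5357, 0.5426, 0.5431, 0.5436, 0.5479, 0.5485, 0.5550, 0.5629, 0.5641, 0.5643, 0.5727, 0.5798, 0.5804, 0.5932, 0.6079, 0.6136, 0.6173, 0.6227, 0.6543
α = 0.15; lower rank = 40 × 0.075 = 3; upper rank = 40 × 0.925 = 37.
The 3rd smallest replicate is 0.4017; the 37th is 0.6136.

(0.4017, 0.6136)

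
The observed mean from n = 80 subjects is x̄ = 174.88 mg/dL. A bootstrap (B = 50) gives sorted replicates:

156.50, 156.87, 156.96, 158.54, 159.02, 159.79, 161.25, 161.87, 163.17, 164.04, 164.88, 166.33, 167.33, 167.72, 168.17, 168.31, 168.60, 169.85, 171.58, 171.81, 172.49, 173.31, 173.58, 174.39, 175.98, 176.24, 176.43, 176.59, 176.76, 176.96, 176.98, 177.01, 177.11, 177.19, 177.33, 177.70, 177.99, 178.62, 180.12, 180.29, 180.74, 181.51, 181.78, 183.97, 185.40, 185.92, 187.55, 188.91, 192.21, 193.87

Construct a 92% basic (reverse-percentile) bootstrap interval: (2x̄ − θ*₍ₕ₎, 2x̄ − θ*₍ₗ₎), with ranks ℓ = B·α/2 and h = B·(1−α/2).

(160.85, 192.89)

Percentile endpoints at ranks 2 and 48: θ*₍2₎ = 156.87, θ*₍48₎ = 188.91.
Basic interval reflects these around x̄:
  lower = 2 × 174.88 − 188.91 = 160.85
  upper = 2 × 174.88 − 156.87 = 192.89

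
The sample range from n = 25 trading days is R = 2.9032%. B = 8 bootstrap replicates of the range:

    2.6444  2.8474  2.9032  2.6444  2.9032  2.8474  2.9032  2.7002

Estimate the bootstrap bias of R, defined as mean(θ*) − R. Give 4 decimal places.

bias = −0.1040

mean(θ*) = (2.6444 + 2.8474 + 2.9032 + 2.6444 + 2.9032 + 2.8474 + 2.9032 + 2.7002) / 8 = 2.79917
bias = 2.79917 − 2.9032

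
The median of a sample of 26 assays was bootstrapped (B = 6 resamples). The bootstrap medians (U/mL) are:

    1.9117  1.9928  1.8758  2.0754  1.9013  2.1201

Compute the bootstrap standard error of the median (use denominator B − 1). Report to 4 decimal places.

SE* = 0.1006

Bootstrap SE is the standard deviation of the 6 replicate medians.
Mean of replicates: (1.9117 + 1.9928 + 1.8758 + 2.0754 + 1.9013 + 2.1201) / 6 = 11.87710 / 6 = 1.97952
Sum of squared deviations: (−0.06782)² + (+0.01328)² + (−0.10372)² + (+0.09588)² + (−0.07822)² + (+0.14058)² = 0.05061
Variance = 0.05061 / 5 = 0.01012
SE* = √0.01012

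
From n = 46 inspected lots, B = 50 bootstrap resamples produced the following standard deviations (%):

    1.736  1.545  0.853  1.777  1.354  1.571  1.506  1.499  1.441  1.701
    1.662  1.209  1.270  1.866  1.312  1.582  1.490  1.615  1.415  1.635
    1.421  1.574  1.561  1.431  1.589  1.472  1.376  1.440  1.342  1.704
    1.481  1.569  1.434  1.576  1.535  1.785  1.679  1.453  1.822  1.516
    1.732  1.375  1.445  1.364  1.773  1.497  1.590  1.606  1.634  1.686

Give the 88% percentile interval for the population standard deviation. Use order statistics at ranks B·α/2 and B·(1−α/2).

Sorted replicates: 0.853, 1.209, 1.270, 1.312, 1.342, 1.354, 1.364, 1.375, 1.376, 1.415, 1.421, 1.431, 1.434, 1.440, 1.441, 1.445, 1.453, 1.472, 1.481, 1.490, 1.497, 1.499, 1.506, 1.516, 1.535, 1.545, 1.561, 1.569, 1.571, 1.574, 1.576, 1.582, 1.589, 1.590, 1.606, 1.615, 1.634, 1.635, 1.662, 1.679, 1.686, 1.701, 1.704, 1.732, 1.736, 1.773, 1.777, 1.785, 1.822, 1.866
α = 0.12; lower rank = 50 × 0.060 = 3; upper rank = 50 × 0.940 = 47.
The 3rd smallest replicate is 1.270; the 47th is 1.777.

(1.270, 1.777)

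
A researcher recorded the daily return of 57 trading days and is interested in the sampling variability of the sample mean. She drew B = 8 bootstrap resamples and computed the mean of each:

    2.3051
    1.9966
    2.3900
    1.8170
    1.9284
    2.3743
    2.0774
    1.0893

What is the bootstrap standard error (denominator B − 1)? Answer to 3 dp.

Bootstrap SE is the standard deviation of the 8 replicate means.
Mean of replicates: (2.3051 + 1.9966 + 2.3900 + 1.8170 + 1.9284 + 2.3743 + 2.0774 + 1.0893) / 8 = 15.97810 / 8 = 1.99726
Sum of squared deviations: (+0.30784)² + (−0.00066)² + (+0.39274)² + (−0.18026)² + (−0.06886)² + (+0.37704)² + (+0.08014)² + (−0.90796)² = 1.25922
Variance = 1.25922 / 7 = 0.17989
SE* = √0.17989

SE* = 0.424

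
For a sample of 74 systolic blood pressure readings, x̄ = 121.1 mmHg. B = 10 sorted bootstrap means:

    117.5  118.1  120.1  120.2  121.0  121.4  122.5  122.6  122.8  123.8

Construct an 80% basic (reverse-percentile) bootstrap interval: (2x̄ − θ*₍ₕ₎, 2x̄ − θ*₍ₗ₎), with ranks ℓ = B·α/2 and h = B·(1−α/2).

(119.4, 124.7)

Percentile endpoints at ranks 1 and 9: θ*₍1₎ = 117.5, θ*₍9₎ = 122.8.
Basic interval reflects these around x̄:
  lower = 2 × 121.1 − 122.8 = 119.4
  upper = 2 × 121.1 − 117.5 = 124.7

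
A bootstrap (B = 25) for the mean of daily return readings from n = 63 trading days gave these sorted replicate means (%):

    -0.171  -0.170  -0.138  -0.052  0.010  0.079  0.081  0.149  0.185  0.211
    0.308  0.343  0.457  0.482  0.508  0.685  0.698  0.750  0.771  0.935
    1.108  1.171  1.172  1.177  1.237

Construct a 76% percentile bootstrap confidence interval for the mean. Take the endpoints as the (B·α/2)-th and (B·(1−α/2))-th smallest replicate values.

(-0.138, 1.171)

α = 0.24; lower rank = 25 × 0.120 = 3; upper rank = 25 × 0.880 = 22.
The 3rd smallest replicate is -0.138; the 22nd is 1.171.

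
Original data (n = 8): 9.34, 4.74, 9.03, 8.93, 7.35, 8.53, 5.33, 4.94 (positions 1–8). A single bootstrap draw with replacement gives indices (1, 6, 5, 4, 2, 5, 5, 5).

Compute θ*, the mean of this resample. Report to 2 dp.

Resample values: 9.34, 8.53, 7.35, 8.93, 4.74, 7.35, 7.35, 7.35.
Mean = (9.34 + 8.53 + 7.35 + 8.93 + 4.74 + 7.35 + 7.35 + 7.35) / 8 = 60.940 / 8 = 7.62

θ* = 7.62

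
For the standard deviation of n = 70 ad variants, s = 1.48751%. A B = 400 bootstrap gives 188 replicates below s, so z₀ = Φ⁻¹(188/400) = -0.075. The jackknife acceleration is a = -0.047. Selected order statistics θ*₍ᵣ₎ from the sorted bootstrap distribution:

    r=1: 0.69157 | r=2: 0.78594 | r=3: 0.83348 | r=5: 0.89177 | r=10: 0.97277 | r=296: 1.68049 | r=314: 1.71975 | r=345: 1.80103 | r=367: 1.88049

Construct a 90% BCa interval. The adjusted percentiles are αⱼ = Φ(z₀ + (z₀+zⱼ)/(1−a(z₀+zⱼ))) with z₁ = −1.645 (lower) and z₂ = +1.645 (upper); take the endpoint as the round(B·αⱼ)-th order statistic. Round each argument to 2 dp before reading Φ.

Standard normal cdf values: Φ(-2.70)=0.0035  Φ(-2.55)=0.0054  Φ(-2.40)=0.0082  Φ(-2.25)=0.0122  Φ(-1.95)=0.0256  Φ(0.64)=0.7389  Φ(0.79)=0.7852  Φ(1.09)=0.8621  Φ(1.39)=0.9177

Lower: z₀ + z₁ = -0.075 + (-1.645) = -1.720; 1 − a(z₀+z₁) = 1 − (-0.047)(-1.720) = 0.9192; argument = -0.075 + (-1.720)/0.9192 = -1.9463 → -1.95.
α₁ = Φ(-1.95) = 0.0256; rank = round(400 × 0.0256) = 10; θ*₍10₎ = 0.97277.
Upper: z₀ + z₂ = 1.570; 1 − a(z₀+z₂) = 1.0738; argument = 1.3871 → 1.39; α₂ = 0.9177; rank = 367; θ*₍367₎ = 1.88049.

(0.97277, 1.88049)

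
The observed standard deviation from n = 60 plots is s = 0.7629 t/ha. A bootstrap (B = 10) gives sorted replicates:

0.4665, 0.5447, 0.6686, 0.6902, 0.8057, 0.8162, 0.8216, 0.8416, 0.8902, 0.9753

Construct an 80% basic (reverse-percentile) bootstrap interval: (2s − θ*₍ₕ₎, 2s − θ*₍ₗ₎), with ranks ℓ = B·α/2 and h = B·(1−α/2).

Percentile endpoints at ranks 1 and 9: θ*₍1₎ = 0.4665, θ*₍9₎ = 0.8902.
Basic interval reflects these around s:
  lower = 2 × 0.7629 − 0.8902 = 0.6356
  upper = 2 × 0.7629 − 0.4665 = 1.0593

(0.6356, 1.0593)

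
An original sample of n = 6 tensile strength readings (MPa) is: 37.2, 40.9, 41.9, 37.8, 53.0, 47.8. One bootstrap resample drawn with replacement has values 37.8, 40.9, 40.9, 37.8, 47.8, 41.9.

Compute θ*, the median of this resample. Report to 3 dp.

θ* = 40.900

Sorted: 37.8, 37.8, 40.9, 40.9, 41.9, 47.8
Median = average of the two middle values = 40.900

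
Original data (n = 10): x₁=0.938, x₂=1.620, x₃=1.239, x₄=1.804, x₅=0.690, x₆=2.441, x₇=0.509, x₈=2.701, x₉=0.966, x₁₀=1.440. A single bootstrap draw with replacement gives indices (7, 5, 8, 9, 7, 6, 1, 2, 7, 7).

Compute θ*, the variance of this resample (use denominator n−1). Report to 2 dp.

Resample values: 0.509, 0.690, 2.701, 0.966, 0.509, 2.441, 0.938, 1.620, 0.509, 0.509.
Mean = 1.1392; sum of squared deviations = 6.2259
s² = 6.2259 / 9 = 0.6918

θ* = 0.69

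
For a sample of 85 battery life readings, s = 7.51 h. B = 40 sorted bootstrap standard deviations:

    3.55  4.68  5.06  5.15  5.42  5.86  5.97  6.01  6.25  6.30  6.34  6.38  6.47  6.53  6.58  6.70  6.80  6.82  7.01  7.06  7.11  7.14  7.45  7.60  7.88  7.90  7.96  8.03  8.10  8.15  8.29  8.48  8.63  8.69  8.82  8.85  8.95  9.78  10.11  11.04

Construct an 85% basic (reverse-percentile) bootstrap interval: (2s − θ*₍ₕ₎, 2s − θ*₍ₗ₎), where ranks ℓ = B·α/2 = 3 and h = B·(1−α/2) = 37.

(6.07, 9.96)

Percentile endpoints at ranks 3 and 37: θ*₍3₎ = 5.06, θ*₍37₎ = 8.95.
Basic interval reflects these around s:
  lower = 2 × 7.51 − 8.95 = 6.07
  upper = 2 × 7.51 − 5.06 = 9.96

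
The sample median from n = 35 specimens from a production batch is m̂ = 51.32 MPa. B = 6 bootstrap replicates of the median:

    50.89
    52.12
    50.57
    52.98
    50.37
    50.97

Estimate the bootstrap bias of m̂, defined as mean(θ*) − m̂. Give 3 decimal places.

bias = −0.003

mean(θ*) = (50.89 + 52.12 + 50.57 + 52.98 + 50.37 + 50.97) / 6 = 51.3167
bias = 51.3167 − 51.32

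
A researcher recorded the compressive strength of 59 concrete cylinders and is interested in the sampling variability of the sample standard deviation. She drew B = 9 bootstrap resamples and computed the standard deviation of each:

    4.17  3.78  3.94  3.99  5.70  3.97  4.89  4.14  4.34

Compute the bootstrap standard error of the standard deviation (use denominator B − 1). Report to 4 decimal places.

Bootstrap SE is the standard deviation of the 9 replicate standard deviations.
Mean of replicates: (4.17 + 3.78 + 3.94 + 3.99 + 5.70 + 3.97 + 4.89 + 4.14 + 4.34) / 9 = 38.92000 / 9 = 4.32444
Sum of squared deviations: (−0.15444)² + (−0.54444)² + (−0.38444)² + (−0.33444)² + (+1.37556)² + (−0.35444)² + (+0.56556)² + (−0.18444)² + (+0.01556)² = 2.95182
Variance = 2.95182 / 8 = 0.36898
SE* = √0.36898

SE* = 0.6074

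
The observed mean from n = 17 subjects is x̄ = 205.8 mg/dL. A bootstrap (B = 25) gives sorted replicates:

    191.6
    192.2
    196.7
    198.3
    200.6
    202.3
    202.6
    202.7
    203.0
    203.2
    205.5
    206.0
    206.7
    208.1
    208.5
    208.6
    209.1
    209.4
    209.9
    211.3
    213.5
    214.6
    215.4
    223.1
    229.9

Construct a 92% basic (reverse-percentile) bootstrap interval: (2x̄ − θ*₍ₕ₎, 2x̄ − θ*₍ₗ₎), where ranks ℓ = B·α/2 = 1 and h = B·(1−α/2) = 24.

Percentile endpoints at ranks 1 and 24: θ*₍1₎ = 191.6, θ*₍24₎ = 223.1.
Basic interval reflects these around x̄:
  lower = 2 × 205.8 − 223.1 = 188.5
  upper = 2 × 205.8 − 191.6 = 220.0

(188.5, 220.0)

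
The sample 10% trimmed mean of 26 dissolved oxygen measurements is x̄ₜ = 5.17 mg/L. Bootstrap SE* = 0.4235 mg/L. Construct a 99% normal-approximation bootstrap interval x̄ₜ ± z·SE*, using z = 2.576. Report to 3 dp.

(4.079, 6.261)

Margin = 2.576 × 0.4235 = 1.0909
Interval: 5.17 ± 1.0909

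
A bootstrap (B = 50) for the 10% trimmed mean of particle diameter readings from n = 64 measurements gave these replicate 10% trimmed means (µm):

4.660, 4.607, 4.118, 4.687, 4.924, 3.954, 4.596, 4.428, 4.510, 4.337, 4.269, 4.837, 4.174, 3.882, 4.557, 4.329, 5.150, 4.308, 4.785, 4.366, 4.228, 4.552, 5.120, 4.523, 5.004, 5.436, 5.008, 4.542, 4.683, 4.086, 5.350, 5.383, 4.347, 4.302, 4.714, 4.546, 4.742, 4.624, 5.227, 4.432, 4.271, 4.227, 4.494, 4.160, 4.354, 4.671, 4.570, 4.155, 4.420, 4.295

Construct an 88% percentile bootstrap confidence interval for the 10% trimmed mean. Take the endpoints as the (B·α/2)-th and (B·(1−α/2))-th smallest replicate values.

Sorted replicates: 3.882, 3.954, 4.086, 4.118, 4.155, 4.160, 4.174, 4.227, 4.228, 4.269, 4.271, 4.295, 4.302, 4.308, 4.329, 4.337, 4.347, 4.354, 4.366, 4.420, 4.428, 4.432, 4.494, 4.510, 4.523, 4.542, 4.546, 4.552, 4.557, 4.570, 4.596, 4.607, 4.624, 4.660, 4.671, 4.683, 4.687, 4.714, 4.742, 4.785, 4.837, 4.924, 5.004, 5.008, 5.120, 5.150, 5.227, 5.350, 5.383, 5.436
α = 0.12; lower rank = 50 × 0.060 = 3; upper rank = 50 × 0.940 = 47.
The 3rd smallest replicate is 4.086; the 47th is 5.227.

(4.086, 5.227)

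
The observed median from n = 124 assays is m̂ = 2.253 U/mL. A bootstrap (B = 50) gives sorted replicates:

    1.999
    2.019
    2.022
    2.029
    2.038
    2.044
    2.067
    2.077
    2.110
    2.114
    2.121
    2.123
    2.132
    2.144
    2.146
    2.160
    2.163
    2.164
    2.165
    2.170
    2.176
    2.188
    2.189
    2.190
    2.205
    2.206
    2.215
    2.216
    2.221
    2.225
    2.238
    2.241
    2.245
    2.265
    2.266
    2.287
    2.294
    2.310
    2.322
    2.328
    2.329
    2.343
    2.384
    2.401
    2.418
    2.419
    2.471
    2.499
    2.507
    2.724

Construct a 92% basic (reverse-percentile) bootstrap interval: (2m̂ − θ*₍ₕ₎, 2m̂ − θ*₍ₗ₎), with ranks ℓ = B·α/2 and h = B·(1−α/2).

Percentile endpoints at ranks 2 and 48: θ*₍2₎ = 2.019, θ*₍48₎ = 2.499.
Basic interval reflects these around m̂:
  lower = 2 × 2.253 − 2.499 = 2.007
  upper = 2 × 2.253 − 2.019 = 2.487

(2.007, 2.487)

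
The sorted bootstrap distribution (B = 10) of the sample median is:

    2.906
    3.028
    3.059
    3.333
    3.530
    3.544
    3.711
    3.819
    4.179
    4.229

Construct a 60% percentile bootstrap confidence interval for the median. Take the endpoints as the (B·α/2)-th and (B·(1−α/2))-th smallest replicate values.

(3.028, 3.819)

α = 0.40; lower rank = 10 × 0.200 = 2; upper rank = 10 × 0.800 = 8.
The 2nd smallest replicate is 3.028; the 8th is 3.819.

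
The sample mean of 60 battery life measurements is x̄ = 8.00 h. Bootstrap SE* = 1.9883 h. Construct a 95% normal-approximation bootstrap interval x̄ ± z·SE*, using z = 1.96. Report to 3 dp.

Margin = 1.96 × 1.9883 = 3.8971
Interval: 8.00 ± 3.8971

(4.103, 11.897)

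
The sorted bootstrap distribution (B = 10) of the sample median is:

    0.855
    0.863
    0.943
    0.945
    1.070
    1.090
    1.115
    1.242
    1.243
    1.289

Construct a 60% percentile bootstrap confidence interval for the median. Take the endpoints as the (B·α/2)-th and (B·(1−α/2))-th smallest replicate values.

(0.863, 1.242)

α = 0.40; lower rank = 10 × 0.200 = 2; upper rank = 10 × 0.800 = 8.
The 2nd smallest replicate is 0.863; the 8th is 1.242.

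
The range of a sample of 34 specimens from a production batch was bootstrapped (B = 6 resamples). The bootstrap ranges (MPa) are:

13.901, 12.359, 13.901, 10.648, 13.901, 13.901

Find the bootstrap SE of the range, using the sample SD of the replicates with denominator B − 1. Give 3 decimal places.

Bootstrap SE is the standard deviation of the 6 replicate ranges.
Mean of replicates: (13.901 + 12.359 + 13.901 + 10.648 + 13.901 + 13.901) / 6 = 78.6110 / 6 = 13.1018
Sum of squared deviations: (+0.7992)² + (−0.7428)² + (+0.7992)² + (−2.4538)² + (+0.7992)² + (+0.7992)² = 9.1278
Variance = 9.1278 / 5 = 1.8256
SE* = √1.8256

SE* = 1.351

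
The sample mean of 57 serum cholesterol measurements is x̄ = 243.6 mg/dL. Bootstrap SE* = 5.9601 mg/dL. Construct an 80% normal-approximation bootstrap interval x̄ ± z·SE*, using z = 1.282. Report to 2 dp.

(235.96, 251.24)

Margin = 1.282 × 5.9601 = 7.641
Interval: 243.6 ± 7.641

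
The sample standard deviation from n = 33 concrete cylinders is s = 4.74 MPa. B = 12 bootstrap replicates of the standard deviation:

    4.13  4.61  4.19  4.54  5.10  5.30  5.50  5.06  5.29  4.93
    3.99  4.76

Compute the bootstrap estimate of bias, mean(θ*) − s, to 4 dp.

bias = +0.0433

mean(θ*) = (4.13 + 4.61 + 4.19 + 4.54 + 5.10 + 5.30 + 5.50 + 5.06 + 5.29 + 4.93 + 3.99 + 4.76) / 12 = 4.78333
bias = 4.78333 − 4.74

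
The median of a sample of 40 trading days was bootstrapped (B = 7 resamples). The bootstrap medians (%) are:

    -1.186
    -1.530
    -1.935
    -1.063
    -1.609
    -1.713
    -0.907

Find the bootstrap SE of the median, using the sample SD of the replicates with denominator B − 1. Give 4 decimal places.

SE* = 0.3751

Bootstrap SE is the standard deviation of the 7 replicate medians.
Mean of replicates: ((-1.186) + (-1.530) + (-1.935) + (-1.063) + (-1.609) + (-1.713) + (-0.907)) / 7 = -9.94300 / 7 = -1.42043
Sum of squared deviations: (+0.23443)² + (−0.10957)² + (−0.51457)² + (+0.35743)² + (−0.18857)² + (−0.29257)² + (+0.51343)² = 0.84427
Variance = 0.84427 / 6 = 0.14071
SE* = √0.14071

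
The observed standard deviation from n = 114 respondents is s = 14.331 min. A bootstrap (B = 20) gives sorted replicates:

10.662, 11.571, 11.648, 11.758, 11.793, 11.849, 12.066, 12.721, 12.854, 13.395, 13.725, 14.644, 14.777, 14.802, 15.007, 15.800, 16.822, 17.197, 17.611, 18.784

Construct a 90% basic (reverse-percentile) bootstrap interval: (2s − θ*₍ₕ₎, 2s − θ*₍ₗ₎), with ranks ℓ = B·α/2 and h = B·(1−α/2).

(11.051, 18.000)

Percentile endpoints at ranks 1 and 19: θ*₍1₎ = 10.662, θ*₍19₎ = 17.611.
Basic interval reflects these around s:
  lower = 2 × 14.331 − 17.611 = 11.051
  upper = 2 × 14.331 − 10.662 = 18.000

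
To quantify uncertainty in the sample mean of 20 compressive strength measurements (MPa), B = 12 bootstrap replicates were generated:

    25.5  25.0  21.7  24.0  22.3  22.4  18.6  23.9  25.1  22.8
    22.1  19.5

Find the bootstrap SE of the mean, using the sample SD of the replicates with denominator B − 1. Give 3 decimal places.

Bootstrap SE is the standard deviation of the 12 replicate means.
Mean of replicates: (25.5 + 25.0 + 21.7 + 24.0 + 22.3 + 22.4 + 18.6 + 23.9 + 25.1 + 22.8 + 22.1 + 19.5) / 12 = 272.9000 / 12 = 22.7417
Sum of squared deviations: (+2.7583)² + (+2.2583)² + (−1.0417)² + (+1.2583)² + (−0.4417)² + (−0.3417)² + (−4.1417)² + (+1.1583)² + (+2.3583)² + (+0.0583)² + (−0.6417)² + (−3.2417)² = 50.6692
Variance = 50.6692 / 11 = 4.6063
SE* = √4.6063

SE* = 2.146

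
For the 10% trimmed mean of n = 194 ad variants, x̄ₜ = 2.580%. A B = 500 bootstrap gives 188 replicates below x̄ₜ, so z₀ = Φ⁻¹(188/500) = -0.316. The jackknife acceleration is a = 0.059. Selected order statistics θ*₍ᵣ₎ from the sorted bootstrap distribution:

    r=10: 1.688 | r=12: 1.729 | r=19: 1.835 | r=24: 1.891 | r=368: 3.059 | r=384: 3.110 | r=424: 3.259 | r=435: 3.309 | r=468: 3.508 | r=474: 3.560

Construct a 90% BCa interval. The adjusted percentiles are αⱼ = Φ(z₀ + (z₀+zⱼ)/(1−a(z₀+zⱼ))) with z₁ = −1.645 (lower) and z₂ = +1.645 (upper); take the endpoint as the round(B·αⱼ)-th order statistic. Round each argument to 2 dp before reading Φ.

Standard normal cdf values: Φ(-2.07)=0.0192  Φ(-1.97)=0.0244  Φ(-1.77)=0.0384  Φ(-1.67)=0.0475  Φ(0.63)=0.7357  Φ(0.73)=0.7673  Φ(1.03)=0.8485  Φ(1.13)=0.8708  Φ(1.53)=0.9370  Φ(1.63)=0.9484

Lower: z₀ + z₁ = -0.316 + (-1.645) = -1.961; 1 − a(z₀+z₁) = 1 − (0.059)(-1.961) = 1.1157; argument = -0.316 + (-1.961)/1.1157 = -2.0736 → -2.07.
α₁ = Φ(-2.07) = 0.0192; rank = round(500 × 0.0192) = 10; θ*₍10₎ = 1.688.
Upper: z₀ + z₂ = 1.329; 1 − a(z₀+z₂) = 0.9216; argument = 1.1261 → 1.13; α₂ = 0.8708; rank = 435; θ*₍435₎ = 3.309.

(1.688, 3.309)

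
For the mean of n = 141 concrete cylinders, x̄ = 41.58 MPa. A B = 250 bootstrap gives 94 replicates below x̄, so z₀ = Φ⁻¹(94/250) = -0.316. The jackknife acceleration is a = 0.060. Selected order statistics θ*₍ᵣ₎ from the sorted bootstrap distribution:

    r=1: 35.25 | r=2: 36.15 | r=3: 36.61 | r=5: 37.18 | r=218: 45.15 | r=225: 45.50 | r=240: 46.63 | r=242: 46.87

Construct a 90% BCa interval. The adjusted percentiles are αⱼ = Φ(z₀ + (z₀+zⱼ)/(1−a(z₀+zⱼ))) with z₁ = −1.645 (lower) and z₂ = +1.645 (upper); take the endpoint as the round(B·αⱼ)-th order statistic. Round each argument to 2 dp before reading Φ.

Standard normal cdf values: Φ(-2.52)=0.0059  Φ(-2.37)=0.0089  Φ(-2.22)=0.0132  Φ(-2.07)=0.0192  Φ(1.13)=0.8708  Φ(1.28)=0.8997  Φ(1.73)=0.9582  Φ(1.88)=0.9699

(37.18, 45.15)

Lower: z₀ + z₁ = -0.316 + (-1.645) = -1.961; 1 − a(z₀+z₁) = 1 − (0.060)(-1.961) = 1.1177; argument = -0.316 + (-1.961)/1.1177 = -2.0706 → -2.07.
α₁ = Φ(-2.07) = 0.0192; rank = round(250 × 0.0192) = 5; θ*₍5₎ = 37.18.
Upper: z₀ + z₂ = 1.329; 1 − a(z₀+z₂) = 0.9203; argument = 1.1282 → 1.13; α₂ = 0.8708; rank = 218; θ*₍218₎ = 45.15.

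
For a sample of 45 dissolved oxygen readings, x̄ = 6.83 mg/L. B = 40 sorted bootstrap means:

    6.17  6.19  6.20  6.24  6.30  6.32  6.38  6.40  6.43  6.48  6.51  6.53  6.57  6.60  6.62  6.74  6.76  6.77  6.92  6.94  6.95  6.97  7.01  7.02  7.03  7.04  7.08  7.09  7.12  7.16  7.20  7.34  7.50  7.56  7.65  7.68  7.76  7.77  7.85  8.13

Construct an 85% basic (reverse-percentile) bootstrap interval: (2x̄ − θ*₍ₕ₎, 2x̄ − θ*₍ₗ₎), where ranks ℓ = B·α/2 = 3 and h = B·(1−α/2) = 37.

Percentile endpoints at ranks 3 and 37: θ*₍3₎ = 6.20, θ*₍37₎ = 7.76.
Basic interval reflects these around x̄:
  lower = 2 × 6.83 − 7.76 = 5.90
  upper = 2 × 6.83 − 6.20 = 7.46

(5.90, 7.46)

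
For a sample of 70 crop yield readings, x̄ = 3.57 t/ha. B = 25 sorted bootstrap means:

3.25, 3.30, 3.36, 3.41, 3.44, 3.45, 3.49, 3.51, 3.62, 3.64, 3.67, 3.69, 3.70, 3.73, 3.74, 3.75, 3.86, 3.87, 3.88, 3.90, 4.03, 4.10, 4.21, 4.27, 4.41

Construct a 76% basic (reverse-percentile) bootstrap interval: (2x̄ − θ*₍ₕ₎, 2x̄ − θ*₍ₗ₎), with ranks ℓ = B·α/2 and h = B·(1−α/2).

Percentile endpoints at ranks 3 and 22: θ*₍3₎ = 3.36, θ*₍22₎ = 4.10.
Basic interval reflects these around x̄:
  lower = 2 × 3.57 − 4.10 = 3.04
  upper = 2 × 3.57 − 3.36 = 3.78

(3.04, 3.78)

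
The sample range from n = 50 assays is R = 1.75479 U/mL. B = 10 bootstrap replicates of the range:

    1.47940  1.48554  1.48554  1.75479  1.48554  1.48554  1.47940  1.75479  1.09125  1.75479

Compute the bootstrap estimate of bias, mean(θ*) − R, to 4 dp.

mean(θ*) = (1.47940 + 1.48554 + 1.48554 + 1.75479 + 1.48554 + 1.48554 + 1.47940 + 1.75479 + 1.09125 + 1.75479) / 10 = 1.52566
bias = 1.52566 − 1.75479

bias = −0.2291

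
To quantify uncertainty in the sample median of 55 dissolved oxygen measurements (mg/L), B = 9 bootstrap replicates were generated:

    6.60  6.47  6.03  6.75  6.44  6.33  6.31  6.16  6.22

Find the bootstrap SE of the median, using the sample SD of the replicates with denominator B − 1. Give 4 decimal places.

Bootstrap SE is the standard deviation of the 9 replicate medians.
Mean of replicates: (6.60 + 6.47 + 6.03 + 6.75 + 6.44 + 6.33 + 6.31 + 6.16 + 6.22) / 9 = 57.31000 / 9 = 6.36778
Sum of squared deviations: (+0.23222)² + (+0.10222)² + (−0.33778)² + (+0.38222)² + (+0.07222)² + (−0.03778)² + (−0.05778)² + (−0.20778)² + (−0.14778)² = 0.39956
Variance = 0.39956 / 8 = 0.04994
SE* = √0.04994

SE* = 0.2235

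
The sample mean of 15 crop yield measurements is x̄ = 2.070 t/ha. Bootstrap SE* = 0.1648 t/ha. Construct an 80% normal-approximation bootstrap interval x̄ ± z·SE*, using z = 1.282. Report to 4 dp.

(1.8587, 2.2813)

Margin = 1.282 × 0.1648 = 0.21127
Interval: 2.070 ± 0.21127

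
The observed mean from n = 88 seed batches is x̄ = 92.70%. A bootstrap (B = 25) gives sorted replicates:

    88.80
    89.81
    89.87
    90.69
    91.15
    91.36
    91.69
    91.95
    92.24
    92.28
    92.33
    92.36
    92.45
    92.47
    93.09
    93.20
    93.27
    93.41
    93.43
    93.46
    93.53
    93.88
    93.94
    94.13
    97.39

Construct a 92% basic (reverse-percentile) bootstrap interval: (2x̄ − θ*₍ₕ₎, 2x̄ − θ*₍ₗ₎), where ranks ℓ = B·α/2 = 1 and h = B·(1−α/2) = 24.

(91.27, 96.60)

Percentile endpoints at ranks 1 and 24: θ*₍1₎ = 88.80, θ*₍24₎ = 94.13.
Basic interval reflects these around x̄:
  lower = 2 × 92.70 − 94.13 = 91.27
  upper = 2 × 92.70 − 88.80 = 96.60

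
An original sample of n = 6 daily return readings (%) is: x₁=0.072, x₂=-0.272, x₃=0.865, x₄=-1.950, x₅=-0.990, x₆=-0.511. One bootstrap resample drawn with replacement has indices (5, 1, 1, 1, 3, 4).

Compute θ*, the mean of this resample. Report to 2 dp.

θ* = -0.31

Resample values: -0.990, 0.072, 0.072, 0.072, 0.865, -1.950.
Mean = ((-0.990) + 0.072 + 0.072 + 0.072 + 0.865 + (-1.950)) / 6 = -1.8590 / 6 = -0.31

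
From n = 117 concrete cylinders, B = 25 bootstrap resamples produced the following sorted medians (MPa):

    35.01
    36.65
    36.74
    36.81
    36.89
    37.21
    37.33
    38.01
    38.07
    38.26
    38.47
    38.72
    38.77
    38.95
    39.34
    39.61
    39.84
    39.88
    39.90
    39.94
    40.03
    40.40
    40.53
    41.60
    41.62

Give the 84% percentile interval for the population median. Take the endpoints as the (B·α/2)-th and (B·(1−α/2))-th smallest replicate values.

(36.65, 40.53)

α = 0.16; lower rank = 25 × 0.080 = 2; upper rank = 25 × 0.920 = 23.
The 2nd smallest replicate is 36.65; the 23rd is 40.53.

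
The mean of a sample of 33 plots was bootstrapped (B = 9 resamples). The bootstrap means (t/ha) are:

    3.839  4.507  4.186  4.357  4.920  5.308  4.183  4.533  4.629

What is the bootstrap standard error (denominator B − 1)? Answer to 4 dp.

Bootstrap SE is the standard deviation of the 9 replicate means.
Mean of replicates: (3.839 + 4.507 + 4.186 + 4.357 + 4.920 + 5.308 + 4.183 + 4.533 + 4.629) / 9 = 40.46200 / 9 = 4.49578
Sum of squared deviations: (−0.65678)² + (+0.01122)² + (−0.30978)² + (−0.13878)² + (+0.42422)² + (+0.81222)² + (−0.31278)² + (+0.03722)² + (+0.13322)² = 1.50334
Variance = 1.50334 / 8 = 0.18792
SE* = √0.18792

SE* = 0.4335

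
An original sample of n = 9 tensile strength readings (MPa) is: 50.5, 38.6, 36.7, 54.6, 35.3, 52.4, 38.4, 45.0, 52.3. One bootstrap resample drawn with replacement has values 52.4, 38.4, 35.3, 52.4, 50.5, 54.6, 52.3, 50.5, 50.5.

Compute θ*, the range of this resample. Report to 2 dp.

θ* = 19.30

Range = 54.6 − 35.3 = 19.30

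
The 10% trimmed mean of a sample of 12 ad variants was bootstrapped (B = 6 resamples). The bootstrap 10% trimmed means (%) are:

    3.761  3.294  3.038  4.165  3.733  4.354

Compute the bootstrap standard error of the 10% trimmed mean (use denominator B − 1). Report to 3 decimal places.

Bootstrap SE is the standard deviation of the 6 replicate 10% trimmed means.
Mean of replicates: (3.761 + 3.294 + 3.038 + 4.165 + 3.733 + 4.354) / 6 = 22.3450 / 6 = 3.7242
Sum of squared deviations: (+0.0368)² + (−0.4302)² + (−0.6862)² + (+0.4408)² + (+0.0088)² + (+0.6298)² = 1.2483
Variance = 1.2483 / 5 = 0.2497
SE* = √0.2497

SE* = 0.500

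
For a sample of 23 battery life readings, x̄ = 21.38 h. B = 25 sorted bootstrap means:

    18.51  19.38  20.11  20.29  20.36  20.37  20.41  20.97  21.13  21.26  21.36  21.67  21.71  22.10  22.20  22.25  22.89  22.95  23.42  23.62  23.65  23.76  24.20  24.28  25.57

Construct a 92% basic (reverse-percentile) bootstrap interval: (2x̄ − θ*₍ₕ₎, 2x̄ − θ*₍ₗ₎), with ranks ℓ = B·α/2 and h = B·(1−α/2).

(18.48, 24.25)

Percentile endpoints at ranks 1 and 24: θ*₍1₎ = 18.51, θ*₍24₎ = 24.28.
Basic interval reflects these around x̄:
  lower = 2 × 21.38 − 24.28 = 18.48
  upper = 2 × 21.38 − 18.51 = 24.25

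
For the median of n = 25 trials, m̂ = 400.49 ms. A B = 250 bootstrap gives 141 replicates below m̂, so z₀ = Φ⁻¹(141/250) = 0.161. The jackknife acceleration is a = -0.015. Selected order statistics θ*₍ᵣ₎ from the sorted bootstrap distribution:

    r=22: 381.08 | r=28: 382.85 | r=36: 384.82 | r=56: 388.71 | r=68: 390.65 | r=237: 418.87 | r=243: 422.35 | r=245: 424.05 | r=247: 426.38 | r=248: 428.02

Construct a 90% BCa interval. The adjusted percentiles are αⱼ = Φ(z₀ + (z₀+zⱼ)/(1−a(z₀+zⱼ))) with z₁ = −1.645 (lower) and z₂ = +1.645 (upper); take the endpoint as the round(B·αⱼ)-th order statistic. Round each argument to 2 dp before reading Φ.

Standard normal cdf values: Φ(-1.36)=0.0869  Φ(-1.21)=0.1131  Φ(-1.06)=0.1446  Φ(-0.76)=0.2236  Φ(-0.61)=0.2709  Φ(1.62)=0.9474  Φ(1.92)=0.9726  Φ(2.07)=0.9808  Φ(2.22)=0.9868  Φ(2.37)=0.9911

(381.08, 422.35)

Lower: z₀ + z₁ = 0.161 + (-1.645) = -1.484; 1 − a(z₀+z₁) = 1 − (-0.015)(-1.484) = 0.9777; argument = 0.161 + (-1.484)/0.9777 = -1.3568 → -1.36.
α₁ = Φ(-1.36) = 0.0869; rank = round(250 × 0.0869) = 22; θ*₍22₎ = 381.08.
Upper: z₀ + z₂ = 1.806; 1 − a(z₀+z₂) = 1.0271; argument = 1.9194 → 1.92; α₂ = 0.9726; rank = 243; θ*₍243₎ = 422.35.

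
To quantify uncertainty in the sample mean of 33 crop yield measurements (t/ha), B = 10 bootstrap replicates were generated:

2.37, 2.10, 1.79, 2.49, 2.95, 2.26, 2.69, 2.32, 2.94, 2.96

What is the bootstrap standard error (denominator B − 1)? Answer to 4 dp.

Bootstrap SE is the standard deviation of the 10 replicate means.
Mean of replicates: (2.37 + 2.10 + 1.79 + 2.49 + 2.95 + 2.26 + 2.69 + 2.32 + 2.94 + 2.96) / 10 = 24.87000 / 10 = 2.48700
Sum of squared deviations: (−0.11700)² + (−0.38700)² + (−0.69700)² + (+0.00300)² + (+0.46300)² + (−0.22700)² + (+0.20300)² + (−0.16700)² + (+0.45300)² + (+0.47300)² = 1.41321
Variance = 1.41321 / 9 = 0.15702
SE* = √0.15702

SE* = 0.3963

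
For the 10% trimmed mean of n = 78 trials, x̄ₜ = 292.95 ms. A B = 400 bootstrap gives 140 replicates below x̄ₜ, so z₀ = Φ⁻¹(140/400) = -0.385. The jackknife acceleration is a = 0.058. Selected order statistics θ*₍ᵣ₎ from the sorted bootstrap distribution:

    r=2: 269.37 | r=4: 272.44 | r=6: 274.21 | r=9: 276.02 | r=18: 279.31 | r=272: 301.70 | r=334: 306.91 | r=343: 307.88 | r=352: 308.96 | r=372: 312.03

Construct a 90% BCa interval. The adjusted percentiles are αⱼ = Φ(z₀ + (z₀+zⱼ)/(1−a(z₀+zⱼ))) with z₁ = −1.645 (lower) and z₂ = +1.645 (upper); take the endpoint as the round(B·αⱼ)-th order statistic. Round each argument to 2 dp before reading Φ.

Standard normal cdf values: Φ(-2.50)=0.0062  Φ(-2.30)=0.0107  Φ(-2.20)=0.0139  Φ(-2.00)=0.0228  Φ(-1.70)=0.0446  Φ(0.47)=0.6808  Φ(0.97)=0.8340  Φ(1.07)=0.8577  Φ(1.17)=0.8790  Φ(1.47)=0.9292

Lower: z₀ + z₁ = -0.385 + (-1.645) = -2.030; 1 − a(z₀+z₁) = 1 − (0.058)(-2.030) = 1.1177; argument = -0.385 + (-2.030)/1.1177 = -2.2012 → -2.20.
α₁ = Φ(-2.20) = 0.0139; rank = round(400 × 0.0139) = 6; θ*₍6₎ = 274.21.
Upper: z₀ + z₂ = 1.260; 1 − a(z₀+z₂) = 0.9269; argument = 0.9743 → 0.97; α₂ = 0.8340; rank = 334; θ*₍334₎ = 306.91.

(274.21, 306.91)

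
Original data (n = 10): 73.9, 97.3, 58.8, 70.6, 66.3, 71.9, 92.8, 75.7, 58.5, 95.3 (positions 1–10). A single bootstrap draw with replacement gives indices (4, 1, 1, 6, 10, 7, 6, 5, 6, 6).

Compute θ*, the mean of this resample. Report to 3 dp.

Resample values: 70.6, 73.9, 73.9, 71.9, 95.3, 92.8, 71.9, 66.3, 71.9, 71.9.
Mean = (70.6 + 73.9 + 73.9 + 71.9 + 95.3 + 92.8 + 71.9 + 66.3 + 71.9 + 71.9) / 10 = 760.40 / 10 = 76.040

θ* = 76.040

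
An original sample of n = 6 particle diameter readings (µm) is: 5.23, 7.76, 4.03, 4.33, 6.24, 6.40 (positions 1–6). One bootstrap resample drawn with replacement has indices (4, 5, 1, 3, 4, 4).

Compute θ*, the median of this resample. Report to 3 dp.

θ* = 4.330

Resample values: 4.33, 6.24, 5.23, 4.03, 4.33, 4.33.
Sorted: 4.03, 4.33, 4.33, 4.33, 5.23, 6.24
Median = average of the two middle values = 4.330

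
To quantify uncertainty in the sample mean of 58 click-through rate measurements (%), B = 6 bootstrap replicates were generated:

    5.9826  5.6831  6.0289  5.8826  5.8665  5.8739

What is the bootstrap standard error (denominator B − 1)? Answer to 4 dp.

SE* = 0.1195

Bootstrap SE is the standard deviation of the 6 replicate means.
Mean of replicates: (5.9826 + 5.6831 + 6.0289 + 5.8826 + 5.8665 + 5.8739) / 6 = 35.31760 / 6 = 5.88627
Sum of squared deviations: (+0.09633)² + (−0.20317)² + (+0.14263)² + (−0.00367)² + (−0.01977)² + (−0.01237)² = 0.07146
Variance = 0.07146 / 5 = 0.01429
SE* = √0.01429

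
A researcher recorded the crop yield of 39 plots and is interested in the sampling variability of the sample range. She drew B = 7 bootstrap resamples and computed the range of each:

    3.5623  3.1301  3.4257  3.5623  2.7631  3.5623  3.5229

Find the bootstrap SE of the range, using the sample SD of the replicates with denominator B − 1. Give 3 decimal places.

Bootstrap SE is the standard deviation of the 7 replicate ranges.
Mean of replicates: (3.5623 + 3.1301 + 3.4257 + 3.5623 + 2.7631 + 3.5623 + 3.5229) / 7 = 23.52870 / 7 = 3.36124
Sum of squared deviations: (+0.20106)² + (−0.23114)² + (+0.06446)² + (+0.20106)² + (−0.59814)² + (+0.20106)² + (+0.16166)² = 0.56276
Variance = 0.56276 / 6 = 0.09379
SE* = √0.09379

SE* = 0.306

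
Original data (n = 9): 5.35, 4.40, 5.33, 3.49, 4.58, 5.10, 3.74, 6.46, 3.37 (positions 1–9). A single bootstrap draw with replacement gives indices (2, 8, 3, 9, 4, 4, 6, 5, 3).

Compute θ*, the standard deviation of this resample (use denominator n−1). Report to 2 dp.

Resample values: 4.40, 6.46, 5.33, 3.37, 3.49, 3.49, 5.10, 4.58, 5.33.
Mean = 4.6167; sum of squared deviations = 8.7904
s² = 8.7904 / 8 = 1.0988
s = √1.0988 = 1.05

θ* = 1.05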